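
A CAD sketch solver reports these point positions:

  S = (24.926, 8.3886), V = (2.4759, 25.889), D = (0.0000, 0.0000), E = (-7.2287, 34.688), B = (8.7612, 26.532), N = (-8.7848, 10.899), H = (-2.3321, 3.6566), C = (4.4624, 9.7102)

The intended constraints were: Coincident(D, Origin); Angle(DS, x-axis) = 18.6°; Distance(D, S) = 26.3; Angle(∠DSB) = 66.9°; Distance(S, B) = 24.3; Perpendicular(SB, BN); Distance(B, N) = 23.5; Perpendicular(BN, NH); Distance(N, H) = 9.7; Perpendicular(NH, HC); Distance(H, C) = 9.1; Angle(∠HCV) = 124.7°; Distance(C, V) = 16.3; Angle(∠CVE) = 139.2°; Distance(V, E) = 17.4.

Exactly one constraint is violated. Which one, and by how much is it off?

Distance(V, E) = 17.4 — off by 4.30.

D = (0.00, 0.00) ✓; DS at 18.60° ✓; |DS| = 26.30 ✓; ∠DSB = 66.90° ✓; |SB| = 24.30 ✓; ∠(SB, BN) = 90.00° ✓; |BN| = 23.50 ✓; ∠(BN, NH) = 90.00° ✓; |NH| = 9.700 ✓; ∠(NH, HC) = 90.00° ✓; |HC| = 9.100 ✓; ∠HCV = 124.7° ✓; |CV| = 16.30 ✓; ∠CVE = 139.2° ✓; |VE| = 13.10 ✗.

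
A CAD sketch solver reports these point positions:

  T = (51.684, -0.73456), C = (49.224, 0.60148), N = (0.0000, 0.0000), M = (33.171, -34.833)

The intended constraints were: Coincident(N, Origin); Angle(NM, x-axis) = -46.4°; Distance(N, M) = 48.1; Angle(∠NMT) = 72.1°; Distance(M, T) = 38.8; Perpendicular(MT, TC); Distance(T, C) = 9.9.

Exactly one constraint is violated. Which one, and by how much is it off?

Distance(T, C) = 9.9 — off by 7.10.

N = (0.00, 0.00) ✓; NM at -46.40° ✓; |NM| = 48.10 ✓; ∠NMT = 72.10° ✓; |MT| = 38.80 ✓; ∠(MT, TC) = 89.99° ✓; |TC| = 2.799 ✗.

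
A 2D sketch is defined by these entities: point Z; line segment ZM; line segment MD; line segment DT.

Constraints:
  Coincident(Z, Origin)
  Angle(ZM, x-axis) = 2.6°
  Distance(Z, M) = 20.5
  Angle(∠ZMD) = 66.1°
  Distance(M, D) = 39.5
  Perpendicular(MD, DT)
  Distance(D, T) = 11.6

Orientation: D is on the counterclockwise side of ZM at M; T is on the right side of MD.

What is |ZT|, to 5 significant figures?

43.517

Z is at the origin; ZM runs at 2.6° with length 20.5, so M = 20.5·(cos 2.6°, sin 2.6°) = (20.479, 0.92994). ∠ZMD = 66.1°, so MD runs at 2.6° + (180° − 66.1°) = 116.50° from the x-axis; with |MD| = 39.5, D = M + 39.5·(cos 116.50°, sin 116.50°) = (2.8541, 36.280). MD is perpendicular to DT; with |DT| = 11.6 on the right of MD, T = D + 11.6·(0.89493, 0.44620) = (13.235, 41.456). Then |ZT| = |T − Z| = 43.517.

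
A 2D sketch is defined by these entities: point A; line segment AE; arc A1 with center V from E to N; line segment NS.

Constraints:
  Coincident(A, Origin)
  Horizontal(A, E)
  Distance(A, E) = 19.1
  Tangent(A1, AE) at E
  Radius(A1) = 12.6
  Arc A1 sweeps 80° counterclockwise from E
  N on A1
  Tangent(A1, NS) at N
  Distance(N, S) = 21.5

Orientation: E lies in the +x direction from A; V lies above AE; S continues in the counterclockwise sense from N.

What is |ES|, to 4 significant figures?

35.47

A is at the origin; A and E share the same y with |AE| = 19.1 and E on the +x side, so E = (19.10, 0.000). Since A1 is tangent to AE there, VE ⟂ AE, so V = E + (0, 12.6) = (19.10, 12.60). On A1, E sits at bearing -90° from V; an 80° counterclockwise sweep puts N at bearing -10°, so N = V + 12.6·(cos -10°, sin -10°) = (31.51, 10.41). Tangency of A1 to NS means the radius VN is perpendicular to NS, so NS runs along (−sin -10°, cos -10°); with |NS| = 21.5, S = (35.24, 31.59). Then |ES| = |S − E| = 35.47.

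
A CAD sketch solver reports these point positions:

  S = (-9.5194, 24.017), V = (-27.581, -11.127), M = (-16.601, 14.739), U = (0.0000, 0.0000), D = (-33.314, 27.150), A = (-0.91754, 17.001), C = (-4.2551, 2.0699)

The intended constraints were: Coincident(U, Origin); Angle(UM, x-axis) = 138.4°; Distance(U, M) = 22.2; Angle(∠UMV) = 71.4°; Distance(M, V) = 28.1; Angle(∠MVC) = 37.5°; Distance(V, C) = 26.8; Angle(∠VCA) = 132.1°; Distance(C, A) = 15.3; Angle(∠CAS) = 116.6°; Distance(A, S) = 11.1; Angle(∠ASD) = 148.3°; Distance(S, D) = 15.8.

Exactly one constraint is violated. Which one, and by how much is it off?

Distance(S, D) = 15.8 — off by 8.20.

U = (0.00, 0.00) ✓; UM at 138.4° ✓; |UM| = 22.20 ✓; ∠UMV = 71.40° ✓; |MV| = 28.10 ✓; ∠MVC = 37.50° ✓; |VC| = 26.80 ✓; ∠VCA = 132.1° ✓; |CA| = 15.30 ✓; ∠CAS = 116.6° ✓; |AS| = 11.10 ✓; ∠ASD = 148.3° ✓; |SD| = 24.00 ✗.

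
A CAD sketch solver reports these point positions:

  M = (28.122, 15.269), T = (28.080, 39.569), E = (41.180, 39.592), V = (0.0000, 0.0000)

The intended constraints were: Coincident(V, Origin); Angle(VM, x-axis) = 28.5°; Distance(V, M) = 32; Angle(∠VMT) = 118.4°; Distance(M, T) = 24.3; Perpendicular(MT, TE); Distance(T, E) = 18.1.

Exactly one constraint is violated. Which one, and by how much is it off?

Distance(T, E) = 18.1 — off by 5.00.

V = (0.00, 0.00) ✓; VM at 28.50° ✓; |VM| = 32.00 ✓; ∠VMT = 118.4° ✓; |MT| = 24.30 ✓; ∠(MT, TE) = 90.00° ✓; |TE| = 13.10 ✗.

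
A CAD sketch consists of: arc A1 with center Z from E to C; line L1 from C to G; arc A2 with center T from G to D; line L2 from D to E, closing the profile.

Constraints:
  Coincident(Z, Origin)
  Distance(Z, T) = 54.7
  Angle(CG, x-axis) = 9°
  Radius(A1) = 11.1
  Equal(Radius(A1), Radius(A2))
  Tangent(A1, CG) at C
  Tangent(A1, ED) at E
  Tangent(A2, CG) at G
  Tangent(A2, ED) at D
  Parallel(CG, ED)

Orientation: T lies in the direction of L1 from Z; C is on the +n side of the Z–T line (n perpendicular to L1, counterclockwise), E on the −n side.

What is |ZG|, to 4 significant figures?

55.81

The slot axis is L1's direction at 9.0°, so u = (cos 9.0°, sin 9.0°) = (0.9877, 0.1564) and n = (−sin 9.0°, cos 9.0°) = (-0.1564, 0.9877). Z is at the origin and T lies 54.7 along u from Z, so T = 54.7·u = (54.03, 8.557). Tangency of A1 to both parallel lines with radius 11.1 puts C and E at Z ± 11.1·n: C = (-1.736, 10.96), E = (1.736, -10.96). Equal radii place G and D the same way about T: G = T + 11.1·n = (52.29, 19.52), D = T − 11.1·n = (55.76, -2.406). Then |ZG| = |G − Z| = 55.81.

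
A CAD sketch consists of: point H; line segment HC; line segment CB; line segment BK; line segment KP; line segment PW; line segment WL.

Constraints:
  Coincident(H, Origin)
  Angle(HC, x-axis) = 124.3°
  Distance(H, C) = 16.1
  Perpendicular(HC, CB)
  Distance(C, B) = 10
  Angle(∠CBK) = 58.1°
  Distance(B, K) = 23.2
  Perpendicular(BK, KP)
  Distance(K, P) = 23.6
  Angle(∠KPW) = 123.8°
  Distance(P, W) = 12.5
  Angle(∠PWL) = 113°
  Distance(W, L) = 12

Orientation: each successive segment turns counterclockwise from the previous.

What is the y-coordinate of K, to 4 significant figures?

-1.697

H is at the origin; HC runs at 124.3° with length 16.1, so C = (-9.073, 13.30). HC is perpendicular to CB, so CB runs at -145.7°; with |CB| = 10.0, B = (-17.33, 7.665). ∠CBK = 58.1° gives BK at -23.80° from the x-axis; with |BK| = 23.2, K = (3.893, -1.697). So K.y = -1.697.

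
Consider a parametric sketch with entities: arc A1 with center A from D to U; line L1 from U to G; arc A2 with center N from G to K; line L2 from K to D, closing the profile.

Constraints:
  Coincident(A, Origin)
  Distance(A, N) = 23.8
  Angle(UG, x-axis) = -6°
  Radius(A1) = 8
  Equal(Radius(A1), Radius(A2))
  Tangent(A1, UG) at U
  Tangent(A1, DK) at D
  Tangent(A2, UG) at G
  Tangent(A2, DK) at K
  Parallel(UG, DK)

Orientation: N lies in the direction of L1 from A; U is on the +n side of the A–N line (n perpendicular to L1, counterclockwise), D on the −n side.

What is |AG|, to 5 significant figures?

25.109

The slot axis is L1's direction at -6.0°, so u = (cos -6.0°, sin -6.0°) = (0.99452, -0.10453) and n = (−sin -6.0°, cos -6.0°) = (0.10453, 0.99452). A is at the origin and N lies 23.8 along u from A, so N = 23.8·u = (23.670, -2.4878). Tangency of A1 to both parallel lines with radius 8.0 puts U and D at A ± 8.0·n: U = (0.83623, 7.9562), D = (-0.83623, -7.9562). Equal radii place G and K the same way about N: G = N + 8.0·n = (24.506, 5.4684), K = N − 8.0·n = (22.833, -10.444). Then |AG| = |G − A| = 25.109.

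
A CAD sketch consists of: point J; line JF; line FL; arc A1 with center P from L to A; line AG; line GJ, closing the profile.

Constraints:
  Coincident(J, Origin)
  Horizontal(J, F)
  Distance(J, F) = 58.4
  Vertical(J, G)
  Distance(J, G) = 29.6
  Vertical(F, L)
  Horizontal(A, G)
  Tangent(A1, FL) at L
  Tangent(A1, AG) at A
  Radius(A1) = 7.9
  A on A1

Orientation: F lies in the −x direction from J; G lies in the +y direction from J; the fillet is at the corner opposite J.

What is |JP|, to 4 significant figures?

54.96

J is at the origin; JF is horizontal with |JF| = 58.4 and F on the −x side, so F = (-58.40, 0.000). JG is vertical with |JG| = 29.6 and G on the +y side, so G = (0.000, 29.60). The virtual corner opposite J is at (-58.40, 29.60). The tangent condition forces PL to be normal to FL and since A1 is tangent to AG there, PA ⟂ AG, with radius 7.9, so the center P sits 7.9 in from both sides at P = (-50.50, 21.70). Then |JP| = |P − J| = 54.96.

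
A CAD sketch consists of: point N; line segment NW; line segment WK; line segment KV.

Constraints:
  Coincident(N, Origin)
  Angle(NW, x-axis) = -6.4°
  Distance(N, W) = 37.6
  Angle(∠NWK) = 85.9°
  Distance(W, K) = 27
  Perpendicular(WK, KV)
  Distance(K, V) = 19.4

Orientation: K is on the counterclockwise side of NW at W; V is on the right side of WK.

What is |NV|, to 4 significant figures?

61.88

∠NWK = 85.9°, so WK runs at -6.4° + (180° − 85.9°) = 87.70° from the x-axis; with |WK| = 27.0, K = W + 27.0·(cos 87.70°, sin 87.70°) = (38.45, 22.79). WK is perpendicular to KV; with |KV| = 19.4 on the right of WK, V = K + 19.4·(0.9992, -0.04013) = (57.83, 22.01). Then |NV| = |V − N| = 61.88.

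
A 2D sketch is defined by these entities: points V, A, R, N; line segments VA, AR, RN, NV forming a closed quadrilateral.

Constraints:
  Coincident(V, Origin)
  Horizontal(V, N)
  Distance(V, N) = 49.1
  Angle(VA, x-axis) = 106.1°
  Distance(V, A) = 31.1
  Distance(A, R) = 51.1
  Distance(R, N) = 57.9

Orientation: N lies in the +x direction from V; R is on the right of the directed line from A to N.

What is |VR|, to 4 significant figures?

21.62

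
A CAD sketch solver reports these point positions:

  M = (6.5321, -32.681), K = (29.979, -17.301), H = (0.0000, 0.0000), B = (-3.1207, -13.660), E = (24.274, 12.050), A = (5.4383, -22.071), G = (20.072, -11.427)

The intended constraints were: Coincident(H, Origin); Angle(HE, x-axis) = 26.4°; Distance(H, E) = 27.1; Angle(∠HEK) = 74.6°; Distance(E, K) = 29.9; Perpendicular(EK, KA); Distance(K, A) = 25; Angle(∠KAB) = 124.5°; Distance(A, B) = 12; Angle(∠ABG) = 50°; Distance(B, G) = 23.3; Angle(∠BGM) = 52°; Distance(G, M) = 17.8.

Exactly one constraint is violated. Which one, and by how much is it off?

Distance(G, M) = 17.8 — off by 7.40.

H = (0.00, 0.00) ✓; HE at 26.40° ✓; |HE| = 27.10 ✓; ∠HEK = 74.60° ✓; |EK| = 29.90 ✓; ∠(EK, KA) = 90.00° ✓; |KA| = 25.00 ✓; ∠KAB = 124.5° ✓; |AB| = 12.00 ✓; ∠ABG = 50.00° ✓; |BG| = 23.30 ✓; ∠BGM = 52.00° ✓; |GM| = 25.20 ✗.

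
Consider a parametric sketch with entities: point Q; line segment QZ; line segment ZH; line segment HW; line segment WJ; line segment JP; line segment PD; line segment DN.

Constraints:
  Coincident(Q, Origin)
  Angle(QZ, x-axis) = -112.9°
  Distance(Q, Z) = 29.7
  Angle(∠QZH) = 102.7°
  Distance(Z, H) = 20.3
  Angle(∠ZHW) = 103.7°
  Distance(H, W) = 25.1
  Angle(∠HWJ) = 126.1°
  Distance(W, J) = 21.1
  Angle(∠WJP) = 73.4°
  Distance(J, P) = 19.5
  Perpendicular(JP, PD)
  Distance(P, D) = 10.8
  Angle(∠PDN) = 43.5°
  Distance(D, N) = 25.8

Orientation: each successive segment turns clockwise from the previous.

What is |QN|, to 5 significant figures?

18.483

JP is perpendicular to PD, so PD runs at -157.00°; with |PD| = 10.8, D = (-19.133, -7.4313). ∠PDN = 43.5° gives DN at 66.500° from the x-axis; with |DN| = 25.8, N = (-8.8451, 16.229). Then |QN| = |N − Q| = 18.483.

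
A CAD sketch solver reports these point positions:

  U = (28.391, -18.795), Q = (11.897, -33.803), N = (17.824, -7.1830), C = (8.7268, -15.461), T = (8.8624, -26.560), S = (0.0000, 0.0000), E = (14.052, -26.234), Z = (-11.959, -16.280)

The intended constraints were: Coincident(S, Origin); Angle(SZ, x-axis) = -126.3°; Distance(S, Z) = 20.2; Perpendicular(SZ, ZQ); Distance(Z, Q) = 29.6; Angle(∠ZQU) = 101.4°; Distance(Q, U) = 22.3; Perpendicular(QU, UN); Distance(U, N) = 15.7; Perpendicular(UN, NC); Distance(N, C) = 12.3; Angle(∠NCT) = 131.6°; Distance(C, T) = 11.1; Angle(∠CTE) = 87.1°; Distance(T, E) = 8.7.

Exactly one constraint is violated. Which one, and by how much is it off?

Distance(T, E) = 8.7 — off by 3.50.

S = (0.00, 0.00) ✓; SZ at -126.3° ✓; |SZ| = 20.20 ✓; ∠(SZ, ZQ) = 90.00° ✓; |ZQ| = 29.60 ✓; ∠ZQU = 101.4° ✓; |QU| = 22.30 ✓; ∠(QU, UN) = 90.00° ✓; |UN| = 15.70 ✓; ∠(UN, NC) = 90.00° ✓; |NC| = 12.30 ✓; ∠NCT = 131.6° ✓; |CT| = 11.10 ✓; ∠CTE = 87.11° ✓; |TE| = 5.200 ✗.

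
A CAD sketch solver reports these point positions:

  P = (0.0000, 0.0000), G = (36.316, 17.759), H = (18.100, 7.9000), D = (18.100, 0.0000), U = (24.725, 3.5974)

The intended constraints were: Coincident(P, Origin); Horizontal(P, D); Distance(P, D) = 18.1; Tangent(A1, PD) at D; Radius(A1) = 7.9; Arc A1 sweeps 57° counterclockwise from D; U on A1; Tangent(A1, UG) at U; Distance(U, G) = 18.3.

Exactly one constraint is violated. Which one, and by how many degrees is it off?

Tangent(A1, UG) at U — off by 6.30°.

P = (0.00, 0.00) ✓; P.y = 0.00, D.y = 0.00 ✓; |PD| = 18.10 ✓; ∠(HD, DP) = 90.00° ✓; |HD| = 7.900 ✓; bearing(H→U) − bearing(H→D) = 57.00° ✓; |HU| = 7.900 ✓; ∠(HU, UG) = 96.30° ✗; |UG| = 18.30 ✓.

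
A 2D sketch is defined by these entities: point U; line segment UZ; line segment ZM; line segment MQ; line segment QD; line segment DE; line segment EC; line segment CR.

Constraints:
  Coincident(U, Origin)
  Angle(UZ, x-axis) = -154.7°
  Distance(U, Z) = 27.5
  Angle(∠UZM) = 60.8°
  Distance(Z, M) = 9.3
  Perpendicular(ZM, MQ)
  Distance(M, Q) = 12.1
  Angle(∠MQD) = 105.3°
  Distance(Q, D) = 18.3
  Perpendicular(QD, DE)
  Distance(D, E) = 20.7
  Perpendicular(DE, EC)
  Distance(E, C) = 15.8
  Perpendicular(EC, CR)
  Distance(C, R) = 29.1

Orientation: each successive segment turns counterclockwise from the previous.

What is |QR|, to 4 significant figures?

8.764

U is at the origin; UZ runs at -154.7° with length 27.5, so Z = (-24.86, -11.75). ∠UZM = 60.8° gives ZM at -35.50° from the x-axis; with |ZM| = 9.3, M = (-17.29, -17.15). ZM is perpendicular to MQ, so MQ runs at 54.50°; with |MQ| = 12.1, Q = (-10.26, -7.302). ∠MQD = 105.3° gives QD at 129.2° from the x-axis; with |QD| = 18.3, D = (-21.83, 6.879). QD ⟂ DE, so DE runs at -140.8°; with |DE| = 20.7, E = (-37.87, -6.204). DE ⟂ EC, so EC runs at -50.80°; with |EC| = 15.8, C = (-27.89, -18.45). EC ⟂ CR, so CR runs at 39.20°; with |CR| = 29.1, R = (-5.335, -0.05567). Then |QR| = |R − Q| = 8.764.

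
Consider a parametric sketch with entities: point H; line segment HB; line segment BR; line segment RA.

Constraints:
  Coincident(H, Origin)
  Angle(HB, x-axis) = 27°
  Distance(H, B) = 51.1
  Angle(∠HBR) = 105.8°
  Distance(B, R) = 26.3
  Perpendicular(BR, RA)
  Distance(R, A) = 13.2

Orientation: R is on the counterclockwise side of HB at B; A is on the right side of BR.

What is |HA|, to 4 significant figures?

74.21

∠HBR = 105.8°, so BR runs at 27.0° + (180° − 105.8°) = 101.2° from the x-axis; with |BR| = 26.3, R = B + 26.3·(cos 101.2°, sin 101.2°) = (40.42, 49.00). The perpendicularity gives RA at right angles to BR; with |RA| = 13.2 on the right of BR, A = R + 13.2·(0.9810, 0.1942) = (53.37, 51.56). Then |HA| = |A − H| = 74.21.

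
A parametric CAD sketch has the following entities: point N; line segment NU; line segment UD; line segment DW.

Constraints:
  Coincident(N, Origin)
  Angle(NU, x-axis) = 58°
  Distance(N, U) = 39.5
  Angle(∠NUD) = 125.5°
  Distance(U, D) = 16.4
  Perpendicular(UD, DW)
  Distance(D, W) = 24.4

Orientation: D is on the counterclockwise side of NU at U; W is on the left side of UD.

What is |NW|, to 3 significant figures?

40.1

N is at the origin; NU runs at 58.0° with length 39.5, so U = 39.5·(cos 58.0°, sin 58.0°) = (20.9, 33.5). ∠NUD = 125.5°, so UD runs at 58.0° + (180° − 125.5°) = 112° from the x-axis; with |UD| = 16.4, D = U + 16.4·(cos 112°, sin 112°) = (14.7, 48.6). UD is perpendicular to DW; with |DW| = 24.4 on the left of UD, W = D + 24.4·(-0.924, -0.383) = (-7.89, 39.3). Then |NW| = |W − N| = 40.1.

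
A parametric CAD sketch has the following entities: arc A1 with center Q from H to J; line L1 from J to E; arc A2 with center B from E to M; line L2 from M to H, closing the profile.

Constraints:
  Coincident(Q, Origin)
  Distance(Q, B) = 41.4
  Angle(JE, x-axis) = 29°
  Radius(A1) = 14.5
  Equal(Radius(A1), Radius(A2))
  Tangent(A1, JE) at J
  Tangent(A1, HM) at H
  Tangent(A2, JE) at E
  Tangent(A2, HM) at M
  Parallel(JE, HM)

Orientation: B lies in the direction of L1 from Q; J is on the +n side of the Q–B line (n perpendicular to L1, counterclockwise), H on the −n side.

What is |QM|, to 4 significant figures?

43.87

Tangency of A1 to both parallel lines with radius 14.5 puts J and H at Q ± 14.5·n: J = (-7.030, 12.68), H = (7.030, -12.68). Equal radii place E and M the same way about B: E = B + 14.5·n = (29.18, 32.75), M = B − 14.5·n = (43.24, 7.389). Then |QM| = |M − Q| = 43.87.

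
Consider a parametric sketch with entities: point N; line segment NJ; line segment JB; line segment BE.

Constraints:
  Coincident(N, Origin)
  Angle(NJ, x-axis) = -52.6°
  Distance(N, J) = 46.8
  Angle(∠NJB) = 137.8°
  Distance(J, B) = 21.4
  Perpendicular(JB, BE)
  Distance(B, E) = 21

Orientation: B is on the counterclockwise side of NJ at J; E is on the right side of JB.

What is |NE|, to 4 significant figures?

76.77

N is at the origin; NJ runs at -52.6° with length 46.8, so J = 46.8·(cos -52.6°, sin -52.6°) = (28.43, -37.18). ∠NJB = 137.8°, so JB runs at -52.6° + (180° − 137.8°) = -10.40° from the x-axis; with |JB| = 21.4, B = J + 21.4·(cos -10.40°, sin -10.40°) = (49.47, -41.04). The perpendicularity gives BE at right angles to JB; with |BE| = 21.0 on the right of JB, E = B + 21.0·(-0.1805, -0.9836) = (45.68, -61.70). Then |NE| = |E − N| = 76.77.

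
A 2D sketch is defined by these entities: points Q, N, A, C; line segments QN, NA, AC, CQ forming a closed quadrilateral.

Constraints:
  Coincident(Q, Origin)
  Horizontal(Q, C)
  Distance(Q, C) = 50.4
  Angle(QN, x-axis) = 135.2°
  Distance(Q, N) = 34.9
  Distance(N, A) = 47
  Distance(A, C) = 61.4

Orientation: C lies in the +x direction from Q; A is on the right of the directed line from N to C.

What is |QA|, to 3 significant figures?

20.8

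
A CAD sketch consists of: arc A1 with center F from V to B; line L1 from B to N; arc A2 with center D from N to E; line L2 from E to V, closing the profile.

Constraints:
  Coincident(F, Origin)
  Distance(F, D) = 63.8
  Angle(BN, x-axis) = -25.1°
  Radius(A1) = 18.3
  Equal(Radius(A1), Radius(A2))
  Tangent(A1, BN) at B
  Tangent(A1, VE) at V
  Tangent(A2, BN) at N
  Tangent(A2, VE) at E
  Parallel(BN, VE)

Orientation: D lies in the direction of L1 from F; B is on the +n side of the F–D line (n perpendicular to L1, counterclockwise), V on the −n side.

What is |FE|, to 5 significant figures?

66.373

The slot axis is L1's direction at -25.1°, so u = (cos -25.1°, sin -25.1°) = (0.90557, -0.42420) and n = (−sin -25.1°, cos -25.1°) = (0.42420, 0.90557). F is at the origin and D lies 63.8 along u from F, so D = 63.8·u = (57.775, -27.064). Tangency of A1 to both parallel lines with radius 18.3 puts B and V at F ± 18.3·n: B = (7.7628, 16.572), V = (-7.7628, -16.572). Equal radii place N and E the same way about D: N = D + 18.3·n = (65.538, -10.492), E = D − 18.3·n = (50.012, -43.636). Then |FE| = |E − F| = 66.373.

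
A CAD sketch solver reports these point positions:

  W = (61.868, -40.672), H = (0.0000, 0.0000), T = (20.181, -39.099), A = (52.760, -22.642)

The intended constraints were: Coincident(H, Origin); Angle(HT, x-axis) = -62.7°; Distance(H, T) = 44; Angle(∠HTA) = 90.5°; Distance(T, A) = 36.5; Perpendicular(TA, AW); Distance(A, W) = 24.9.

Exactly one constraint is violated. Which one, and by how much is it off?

Distance(A, W) = 24.9 — off by 4.70.

H = (0.00, 0.00) ✓; HT at -62.70° ✓; |HT| = 44.00 ✓; ∠HTA = 90.50° ✓; |TA| = 36.50 ✓; ∠(TA, AW) = 90.00° ✓; |AW| = 20.20 ✗.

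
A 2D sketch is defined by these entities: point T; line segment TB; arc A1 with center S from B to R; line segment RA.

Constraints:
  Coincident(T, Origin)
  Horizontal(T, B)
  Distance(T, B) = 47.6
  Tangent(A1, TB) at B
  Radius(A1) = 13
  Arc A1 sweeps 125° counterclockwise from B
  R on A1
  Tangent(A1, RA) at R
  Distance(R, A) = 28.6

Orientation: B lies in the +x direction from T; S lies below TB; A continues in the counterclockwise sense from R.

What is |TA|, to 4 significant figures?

69.08

On A1, B sits at bearing 90° from S; a 125° counterclockwise sweep puts R at bearing 215°, so R = S + 13.0·(cos 215°, sin 215°) = (36.95, -20.46). The tangent condition forces SR to be normal to RA, so RA runs along (−sin 215°, cos 215°); with |RA| = 28.6, A = (53.36, -43.88). Then |TA| = |A − T| = 69.08.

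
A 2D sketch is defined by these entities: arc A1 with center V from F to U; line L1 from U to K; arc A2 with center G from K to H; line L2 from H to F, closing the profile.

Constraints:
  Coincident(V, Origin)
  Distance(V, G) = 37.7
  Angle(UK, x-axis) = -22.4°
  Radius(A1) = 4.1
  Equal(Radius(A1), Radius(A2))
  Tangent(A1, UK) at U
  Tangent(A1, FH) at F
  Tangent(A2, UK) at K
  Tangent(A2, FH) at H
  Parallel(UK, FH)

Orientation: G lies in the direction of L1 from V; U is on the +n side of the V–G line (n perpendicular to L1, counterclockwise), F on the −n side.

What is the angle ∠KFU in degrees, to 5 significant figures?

77.729°

Tangency of A1 to both parallel lines with radius 4.1 puts U and F at V ± 4.1·n: U = (1.5624, 3.7906), F = (-1.5624, -3.7906). Equal radii place K and H the same way about G: K = G + 4.1·n = (36.418, -10.576), H = G − 4.1·n = (33.293, -18.157). Then cos ∠KFU = FK·FU / (|FK||FU|), giving 77.729°.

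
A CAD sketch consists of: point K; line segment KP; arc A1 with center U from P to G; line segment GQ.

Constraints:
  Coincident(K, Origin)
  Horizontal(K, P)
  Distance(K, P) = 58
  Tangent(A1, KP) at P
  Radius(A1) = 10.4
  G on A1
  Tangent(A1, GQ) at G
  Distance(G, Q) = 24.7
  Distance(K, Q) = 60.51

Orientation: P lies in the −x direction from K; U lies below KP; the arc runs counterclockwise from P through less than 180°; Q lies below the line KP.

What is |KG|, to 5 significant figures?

67.929

Checks: |UG| = 10.40 ✓; ∠(UG, GQ) = 90.00° ✓; |GQ| = 24.70 ✓; |KQ| = 60.51 ✓.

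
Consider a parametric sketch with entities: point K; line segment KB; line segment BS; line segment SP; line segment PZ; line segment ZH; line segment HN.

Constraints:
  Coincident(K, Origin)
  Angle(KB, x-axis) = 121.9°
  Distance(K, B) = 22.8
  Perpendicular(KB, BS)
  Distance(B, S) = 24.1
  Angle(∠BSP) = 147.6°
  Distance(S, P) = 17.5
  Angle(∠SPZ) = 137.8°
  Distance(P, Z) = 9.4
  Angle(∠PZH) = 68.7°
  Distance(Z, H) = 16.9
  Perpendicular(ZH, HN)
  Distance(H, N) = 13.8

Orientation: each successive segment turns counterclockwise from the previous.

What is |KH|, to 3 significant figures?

25.3

K is at the origin; KB runs at 121.9° with length 22.8, so B = (-12.0, 19.4). The perpendicularity gives BS at right angles to KB, so BS runs at -148°; with |BS| = 24.1, S = (-32.5, 6.62). ∠BSP = 147.6° gives SP at -116° from the x-axis; with |SP| = 17.5, P = (-40.1, -9.15). ∠SPZ = 137.8° gives PZ at -73.5° from the x-axis; with |PZ| = 9.4, Z = (-37.4, -18.2). ∠PZH = 68.7° gives ZH at 37.8° from the x-axis; with |ZH| = 16.9, H = (-24.1, -7.80). Then |KH| = |H − K| = 25.3.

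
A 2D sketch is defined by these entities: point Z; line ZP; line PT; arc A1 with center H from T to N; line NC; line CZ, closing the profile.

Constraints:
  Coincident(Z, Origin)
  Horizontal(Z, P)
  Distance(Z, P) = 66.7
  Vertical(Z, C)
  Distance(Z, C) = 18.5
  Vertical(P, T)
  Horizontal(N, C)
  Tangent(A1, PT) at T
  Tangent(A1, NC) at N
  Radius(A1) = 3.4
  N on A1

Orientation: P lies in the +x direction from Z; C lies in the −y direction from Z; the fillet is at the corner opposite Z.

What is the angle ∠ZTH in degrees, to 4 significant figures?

12.76°

Z is at the origin; ZP is horizontal with |ZP| = 66.7 and P on the +x side, so P = (66.70, 0.000). ZC is vertical with |ZC| = 18.5 and C on the −y side, so C = (0.000, -18.50). The virtual corner opposite Z is at (66.70, -18.50). Tangency of A1 to PT means the radius HT is perpendicular to PT and tangency of A1 to NC means the radius HN is perpendicular to NC, with radius 3.4, so the center H sits 3.4 in from both sides at H = (63.30, -15.10). That places the tangent points at T = (66.70, -15.10) on PT and N = (63.30, -18.50) on NC. Then cos ∠ZTH = TZ·TH / (|TZ||TH|), giving 12.76°.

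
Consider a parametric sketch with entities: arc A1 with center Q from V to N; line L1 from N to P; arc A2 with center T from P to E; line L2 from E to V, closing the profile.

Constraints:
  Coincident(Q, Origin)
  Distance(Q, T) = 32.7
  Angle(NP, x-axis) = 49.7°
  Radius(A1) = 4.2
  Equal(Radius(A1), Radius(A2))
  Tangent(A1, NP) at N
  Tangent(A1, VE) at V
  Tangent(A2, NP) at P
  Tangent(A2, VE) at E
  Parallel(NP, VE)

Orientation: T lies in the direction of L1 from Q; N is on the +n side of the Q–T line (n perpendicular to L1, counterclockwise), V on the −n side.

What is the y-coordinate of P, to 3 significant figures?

27.7

Tangency of A1 to both parallel lines with radius 4.2 puts N and V at Q ± 4.2·n: N = (-3.20, 2.72), V = (3.20, -2.72). Equal radii place P and E the same way about T: P = T + 4.2·n = (17.9, 27.7), E = T − 4.2·n = (24.4, 22.2). So P.y = 27.7.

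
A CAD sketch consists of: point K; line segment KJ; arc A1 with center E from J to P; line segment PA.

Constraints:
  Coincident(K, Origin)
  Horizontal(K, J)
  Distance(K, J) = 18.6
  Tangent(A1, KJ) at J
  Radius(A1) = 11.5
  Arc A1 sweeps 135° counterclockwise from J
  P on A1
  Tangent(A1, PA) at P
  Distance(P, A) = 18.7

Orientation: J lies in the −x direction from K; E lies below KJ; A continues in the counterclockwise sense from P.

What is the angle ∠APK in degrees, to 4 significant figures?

81.29°

K is at the origin; KJ is horizontal with |KJ| = 18.6 and J on the −x side, so J = (-18.60, 0.000). Tangency of A1 to KJ means the radius EJ is perpendicular to KJ, so E = J + (0, -11.5) = (-18.60, -11.50). On A1, J sits at bearing 90° from E; a 135° counterclockwise sweep puts P at bearing 225°, so P = E + 11.5·(cos 225°, sin 225°) = (-26.73, -19.63). A1 meets PA tangentially, so EP is at right angles to PA, so PA runs along (−sin 225°, cos 225°); with |PA| = 18.7, A = (-13.51, -32.85). Then cos ∠APK = PA·PK / (|PA||PK|), giving 81.29°.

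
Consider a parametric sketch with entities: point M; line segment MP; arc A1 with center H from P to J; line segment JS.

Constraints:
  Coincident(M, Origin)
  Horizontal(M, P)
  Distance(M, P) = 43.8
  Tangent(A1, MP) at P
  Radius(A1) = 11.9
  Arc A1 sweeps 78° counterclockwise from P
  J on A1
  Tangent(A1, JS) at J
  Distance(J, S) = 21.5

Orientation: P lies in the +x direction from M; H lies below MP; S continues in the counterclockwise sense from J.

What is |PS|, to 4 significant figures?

34.45

On A1, P sits at bearing 90° from H; a 78° counterclockwise sweep puts J at bearing 168°, so J = H + 11.9·(cos 168°, sin 168°) = (32.16, -9.426). Tangency of A1 to JS means the radius HJ is perpendicular to JS, so JS runs along (−sin 168°, cos 168°); with |JS| = 21.5, S = (27.69, -30.46). Then |PS| = |S − P| = 34.45.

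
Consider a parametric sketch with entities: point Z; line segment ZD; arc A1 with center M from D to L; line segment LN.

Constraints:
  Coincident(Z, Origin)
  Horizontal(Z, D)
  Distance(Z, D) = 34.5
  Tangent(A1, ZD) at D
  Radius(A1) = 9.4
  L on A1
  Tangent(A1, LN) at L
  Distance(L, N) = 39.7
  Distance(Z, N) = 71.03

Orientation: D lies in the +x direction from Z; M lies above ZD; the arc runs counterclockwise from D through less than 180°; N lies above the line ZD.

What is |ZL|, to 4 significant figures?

43.96

Z is at the origin; Z and D share the same y with |ZD| = 34.5 and D on the +x side, so D = (34.50, 0.000). A1 meets ZD tangentially, so MD is at right angles to ZD, so M = D + (0, 9.4) = (34.50, 9.400). Since ML ⟂ LN (tangency), |MN| = √(9.4² + 39.7²) = 40.80 regardless of where L sits on A1. So N lies on both circle(Z, 71.03) and circle(M, 40.80); the above-ZD intersection is N = (55.42, 44.42). L is the foot of the tangent from N: L = (43.46, 6.568).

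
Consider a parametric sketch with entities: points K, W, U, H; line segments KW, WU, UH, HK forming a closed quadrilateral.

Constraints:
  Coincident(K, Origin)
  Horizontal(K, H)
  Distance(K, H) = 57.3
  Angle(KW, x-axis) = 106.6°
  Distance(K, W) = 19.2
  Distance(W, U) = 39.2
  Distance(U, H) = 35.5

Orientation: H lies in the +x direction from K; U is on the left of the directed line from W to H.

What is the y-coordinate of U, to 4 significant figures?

25.88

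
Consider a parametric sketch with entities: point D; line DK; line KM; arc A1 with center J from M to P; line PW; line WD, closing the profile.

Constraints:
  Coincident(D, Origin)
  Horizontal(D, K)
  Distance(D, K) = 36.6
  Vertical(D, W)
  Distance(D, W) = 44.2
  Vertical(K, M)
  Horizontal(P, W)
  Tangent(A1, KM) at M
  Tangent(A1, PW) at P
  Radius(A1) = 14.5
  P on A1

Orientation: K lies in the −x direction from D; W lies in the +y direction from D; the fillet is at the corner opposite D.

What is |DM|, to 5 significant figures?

47.134

D is at the origin; D and K share the same y with |DK| = 36.6 and K on the −x side, so K = (-36.600, 0.0000). DW is vertical with |DW| = 44.2 and W on the +y side, so W = (0.0000, 44.200). The virtual corner opposite D is at (-36.600, 44.200). Tangency of A1 to KM means the radius JM is perpendicular to KM and the tangent condition forces JP to be normal to PW, with radius 14.5, so the center J sits 14.5 in from both sides at J = (-22.100, 29.700). That places the tangent points at M = (-36.600, 29.700) on KM and P = (-22.100, 44.200) on PW. Then |DM| = |M − D| = 47.134.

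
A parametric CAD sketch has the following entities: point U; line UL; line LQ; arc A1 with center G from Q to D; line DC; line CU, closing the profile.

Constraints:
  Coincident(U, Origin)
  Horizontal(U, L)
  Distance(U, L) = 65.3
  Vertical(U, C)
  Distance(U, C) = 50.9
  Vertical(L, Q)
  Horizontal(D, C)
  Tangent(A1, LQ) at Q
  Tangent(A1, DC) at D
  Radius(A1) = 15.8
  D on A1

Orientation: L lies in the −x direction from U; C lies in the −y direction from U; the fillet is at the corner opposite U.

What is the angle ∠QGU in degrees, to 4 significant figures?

144.7°

The virtual corner opposite U is at (-65.30, -50.90). A1 meets LQ tangentially, so GQ is at right angles to LQ and the tangent condition forces GD to be normal to DC, with radius 15.8, so the center G sits 15.8 in from both sides at G = (-49.50, -35.10). That places the tangent points at Q = (-65.30, -35.10) on LQ and D = (-49.50, -50.90) on DC. Then cos ∠QGU = GQ·GU / (|GQ||GU|), giving 144.7°.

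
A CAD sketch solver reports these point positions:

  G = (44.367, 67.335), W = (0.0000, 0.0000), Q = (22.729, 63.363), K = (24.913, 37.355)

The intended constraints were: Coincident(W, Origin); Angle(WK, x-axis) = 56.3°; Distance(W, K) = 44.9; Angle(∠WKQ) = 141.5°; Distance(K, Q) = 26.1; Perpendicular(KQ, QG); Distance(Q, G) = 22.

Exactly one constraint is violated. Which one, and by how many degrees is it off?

Perpendicular(KQ, QG) — off by 5.60°.

W = (0.00, 0.00) ✓; WK at 56.30° ✓; |WK| = 44.90 ✓; ∠WKQ = 141.5° ✓; |KQ| = 26.10 ✓; ∠(KQ, QG) = 84.40° ✗; |QG| = 22.00 ✓.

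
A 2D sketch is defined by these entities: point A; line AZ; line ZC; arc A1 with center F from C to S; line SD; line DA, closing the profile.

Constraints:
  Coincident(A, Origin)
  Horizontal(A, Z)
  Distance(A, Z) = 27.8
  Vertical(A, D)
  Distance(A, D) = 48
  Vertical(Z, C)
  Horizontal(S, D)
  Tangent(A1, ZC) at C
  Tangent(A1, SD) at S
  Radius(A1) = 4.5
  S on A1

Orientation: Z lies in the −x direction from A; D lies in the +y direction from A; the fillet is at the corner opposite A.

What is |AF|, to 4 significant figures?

49.35

A is at the origin; A and Z share the same y with |AZ| = 27.8 and Z on the −x side, so Z = (-27.80, 0.000). AD is vertical with |AD| = 48.0 and D on the +y side, so D = (0.000, 48.00). The virtual corner opposite A is at (-27.80, 48.00). A1 meets ZC tangentially, so FC is at right angles to ZC and the tangent condition forces FS to be normal to SD, with radius 4.5, so the center F sits 4.5 in from both sides at F = (-23.30, 43.50). Then |AF| = |F − A| = 49.35.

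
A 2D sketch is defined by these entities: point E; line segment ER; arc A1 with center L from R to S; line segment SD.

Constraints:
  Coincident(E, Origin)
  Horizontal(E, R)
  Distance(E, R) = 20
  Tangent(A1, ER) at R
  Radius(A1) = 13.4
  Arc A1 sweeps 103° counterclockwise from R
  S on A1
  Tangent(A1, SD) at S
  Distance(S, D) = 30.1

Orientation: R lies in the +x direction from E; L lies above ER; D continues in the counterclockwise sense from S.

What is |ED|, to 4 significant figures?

52.76

On A1, R sits at bearing -90° from L; a 103° counterclockwise sweep puts S at bearing 13°, so S = L + 13.4·(cos 13°, sin 13°) = (33.06, 16.41). A1 meets SD tangentially, so LS is at right angles to SD, so SD runs along (−sin 13°, cos 13°); with |SD| = 30.1, D = (26.29, 45.74). Then |ED| = |D − E| = 52.76.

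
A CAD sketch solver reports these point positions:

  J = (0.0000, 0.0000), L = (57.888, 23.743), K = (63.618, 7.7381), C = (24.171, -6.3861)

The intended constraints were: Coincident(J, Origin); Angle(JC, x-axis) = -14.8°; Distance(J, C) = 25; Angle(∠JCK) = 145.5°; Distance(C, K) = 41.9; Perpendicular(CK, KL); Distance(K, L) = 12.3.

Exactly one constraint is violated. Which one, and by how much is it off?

Distance(K, L) = 12.3 — off by 4.70.

J = (0.00, 0.00) ✓; JC at -14.80° ✓; |JC| = 25.00 ✓; ∠JCK = 145.5° ✓; |CK| = 41.90 ✓; ∠(CK, KL) = 90.00° ✓; |KL| = 17.00 ✗.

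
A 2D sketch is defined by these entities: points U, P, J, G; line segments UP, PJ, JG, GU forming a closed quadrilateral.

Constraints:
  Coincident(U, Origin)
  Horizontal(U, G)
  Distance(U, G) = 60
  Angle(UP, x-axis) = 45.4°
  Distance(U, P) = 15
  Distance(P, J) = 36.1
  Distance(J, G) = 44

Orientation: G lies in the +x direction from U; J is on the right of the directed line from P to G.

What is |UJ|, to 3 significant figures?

32.5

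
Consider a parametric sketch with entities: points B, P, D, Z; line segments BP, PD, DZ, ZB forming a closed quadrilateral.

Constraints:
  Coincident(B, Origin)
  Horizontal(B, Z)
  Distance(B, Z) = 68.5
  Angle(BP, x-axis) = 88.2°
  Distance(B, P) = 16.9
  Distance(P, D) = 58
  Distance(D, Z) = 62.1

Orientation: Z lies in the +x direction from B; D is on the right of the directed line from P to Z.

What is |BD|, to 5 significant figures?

42.618

B is at the origin; BZ is horizontal with |BZ| = 68.5 and Z in +x, so Z = (68.5, 0). BP runs at 88.2° with |BP| = 16.9, so P = (0.53084, 16.892). D is determined by |PD| = 58.0 and |DZ| = 62.1 together: it lies at the intersection of circle(P, 58.0) and circle(Z, 62.1). With |PZ| = 70.037, the foot of the radical line on PZ is 31.503 from P and the perpendicular offset is √(58.0² − 31.503²) = 48.699. Taking the right-of-PZ solution: D = (19.359, -37.967).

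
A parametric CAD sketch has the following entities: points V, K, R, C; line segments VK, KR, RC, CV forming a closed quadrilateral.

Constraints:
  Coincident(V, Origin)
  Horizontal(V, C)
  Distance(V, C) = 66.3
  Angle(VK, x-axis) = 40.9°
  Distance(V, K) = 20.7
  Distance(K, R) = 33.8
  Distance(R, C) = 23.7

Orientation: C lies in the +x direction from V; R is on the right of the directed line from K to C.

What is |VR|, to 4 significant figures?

43.72

Checks: |KR| = 33.80 ✓; |RC| = 23.70 ✓.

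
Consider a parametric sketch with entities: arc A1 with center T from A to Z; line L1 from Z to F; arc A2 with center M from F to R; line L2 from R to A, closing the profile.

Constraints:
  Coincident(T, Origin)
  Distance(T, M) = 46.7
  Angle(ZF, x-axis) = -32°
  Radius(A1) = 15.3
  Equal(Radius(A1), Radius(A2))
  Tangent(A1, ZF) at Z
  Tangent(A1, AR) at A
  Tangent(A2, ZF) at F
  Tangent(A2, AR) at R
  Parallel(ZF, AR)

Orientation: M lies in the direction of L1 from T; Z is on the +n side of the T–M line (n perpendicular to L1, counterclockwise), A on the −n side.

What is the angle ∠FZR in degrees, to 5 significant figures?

33.235°

Tangency of A1 to both parallel lines with radius 15.3 puts Z and A at T ± 15.3·n: Z = (8.1078, 12.975), A = (-8.1078, -12.975). Equal radii place F and R the same way about M: F = M + 15.3·n = (47.712, -11.772), R = M − 15.3·n = (31.496, -37.722). Then cos ∠FZR = ZF·ZR / (|ZF||ZR|), giving 33.235°.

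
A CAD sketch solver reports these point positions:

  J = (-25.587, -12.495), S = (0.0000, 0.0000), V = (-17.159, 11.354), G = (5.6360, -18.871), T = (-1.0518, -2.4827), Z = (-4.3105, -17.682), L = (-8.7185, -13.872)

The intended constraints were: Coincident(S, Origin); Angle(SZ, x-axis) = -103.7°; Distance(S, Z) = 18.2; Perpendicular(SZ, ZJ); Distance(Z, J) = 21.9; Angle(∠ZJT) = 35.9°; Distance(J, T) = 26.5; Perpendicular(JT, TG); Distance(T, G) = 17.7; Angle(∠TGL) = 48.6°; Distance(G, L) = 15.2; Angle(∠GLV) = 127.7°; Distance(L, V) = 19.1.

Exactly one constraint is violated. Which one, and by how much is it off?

Distance(L, V) = 19.1 — off by 7.50.

S = (0.00, 0.00) ✓; SZ at -103.7° ✓; |SZ| = 18.20 ✓; ∠(SZ, ZJ) = 90.00° ✓; |ZJ| = 21.90 ✓; ∠ZJT = 35.90° ✓; |JT| = 26.50 ✓; ∠(JT, TG) = 90.00° ✓; |TG| = 17.70 ✓; ∠TGL = 48.60° ✓; |GL| = 15.20 ✓; ∠GLV = 127.7° ✓; |LV| = 26.60 ✗.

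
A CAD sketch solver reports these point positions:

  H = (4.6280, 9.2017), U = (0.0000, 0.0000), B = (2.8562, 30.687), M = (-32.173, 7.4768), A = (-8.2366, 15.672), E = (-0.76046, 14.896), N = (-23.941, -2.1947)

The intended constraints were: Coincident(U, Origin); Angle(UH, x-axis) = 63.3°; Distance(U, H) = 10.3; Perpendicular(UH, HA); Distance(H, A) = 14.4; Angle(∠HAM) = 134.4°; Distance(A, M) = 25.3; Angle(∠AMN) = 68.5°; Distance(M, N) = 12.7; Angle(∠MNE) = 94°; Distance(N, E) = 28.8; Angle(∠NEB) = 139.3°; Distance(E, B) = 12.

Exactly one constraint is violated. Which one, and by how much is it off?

Distance(E, B) = 12 — off by 4.20.

U = (0.00, 0.00) ✓; UH at 63.30° ✓; |UH| = 10.30 ✓; ∠(UH, HA) = 90.00° ✓; |HA| = 14.40 ✓; ∠HAM = 134.4° ✓; |AM| = 25.30 ✓; ∠AMN = 68.50° ✓; |MN| = 12.70 ✓; ∠MNE = 94.00° ✓; |NE| = 28.80 ✓; ∠NEB = 139.3° ✓; |EB| = 16.20 ✗.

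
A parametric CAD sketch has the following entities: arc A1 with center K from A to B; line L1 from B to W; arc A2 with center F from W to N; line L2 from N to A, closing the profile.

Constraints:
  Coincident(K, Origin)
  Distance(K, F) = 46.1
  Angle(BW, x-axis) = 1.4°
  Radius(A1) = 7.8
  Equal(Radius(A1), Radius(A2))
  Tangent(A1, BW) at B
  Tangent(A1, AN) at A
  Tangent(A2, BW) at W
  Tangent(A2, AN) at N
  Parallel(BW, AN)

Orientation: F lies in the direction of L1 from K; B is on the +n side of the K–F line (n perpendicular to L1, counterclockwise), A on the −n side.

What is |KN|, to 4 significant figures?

46.76

Tangency of A1 to both parallel lines with radius 7.8 puts B and A at K ± 7.8·n: B = (-0.1906, 7.798), A = (0.1906, -7.798). Equal radii place W and N the same way about F: W = F + 7.8·n = (45.90, 8.924), N = F − 7.8·n = (46.28, -6.671). Then |KN| = |N − K| = 46.76.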